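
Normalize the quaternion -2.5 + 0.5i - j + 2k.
-0.7372 + 0.1474i - 0.2949j + 0.5898k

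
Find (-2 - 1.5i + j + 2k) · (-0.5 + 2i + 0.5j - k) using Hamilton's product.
5.5 - 5.25i + j - 1.75k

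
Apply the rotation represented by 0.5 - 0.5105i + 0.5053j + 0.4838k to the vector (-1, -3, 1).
(2.989, 1, 1.032)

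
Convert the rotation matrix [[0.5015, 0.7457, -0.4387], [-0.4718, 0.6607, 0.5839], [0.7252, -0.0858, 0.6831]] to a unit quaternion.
0.8434 - 0.1985i - 0.345j - 0.3609k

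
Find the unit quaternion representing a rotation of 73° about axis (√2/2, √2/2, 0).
0.8039 + 0.4206i + 0.4206j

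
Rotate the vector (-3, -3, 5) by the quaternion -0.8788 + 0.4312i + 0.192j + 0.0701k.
(-5.001, 1.942, 3.771)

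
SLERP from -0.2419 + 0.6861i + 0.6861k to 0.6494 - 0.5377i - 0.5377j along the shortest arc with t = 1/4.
-0.3885 + 0.7163i + 0.159j + 0.5573k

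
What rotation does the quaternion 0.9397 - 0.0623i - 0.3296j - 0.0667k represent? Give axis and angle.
axis = (-0.1822, -0.9637, -0.195), θ = 40°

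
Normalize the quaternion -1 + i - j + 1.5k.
-0.4364 + 0.4364i - 0.4364j + 0.6547k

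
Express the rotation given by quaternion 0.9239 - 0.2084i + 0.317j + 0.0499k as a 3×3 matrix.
[[0.794, -0.2243, 0.565], [-0.0399, 0.9082, 0.4167], [-0.6066, -0.3534, 0.7122]]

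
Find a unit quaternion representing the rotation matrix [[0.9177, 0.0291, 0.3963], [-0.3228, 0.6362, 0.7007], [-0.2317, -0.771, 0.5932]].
0.887 - 0.4148i + 0.177j - 0.0992k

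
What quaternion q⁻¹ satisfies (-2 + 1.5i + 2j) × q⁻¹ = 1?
-0.1951 - 0.1463i - 0.1951j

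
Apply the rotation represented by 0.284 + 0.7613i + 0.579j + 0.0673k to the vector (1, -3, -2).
(-3.072, 2.133, -0.098)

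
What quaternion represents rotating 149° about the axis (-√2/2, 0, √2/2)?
0.2672 - 0.6814i + 0.6814k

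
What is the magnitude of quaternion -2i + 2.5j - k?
3.354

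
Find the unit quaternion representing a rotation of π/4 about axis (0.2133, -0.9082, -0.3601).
0.9239 + 0.0816i - 0.3476j - 0.1378k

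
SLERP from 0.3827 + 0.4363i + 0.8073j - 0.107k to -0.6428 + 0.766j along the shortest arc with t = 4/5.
-0.4668 + 0.1108i + 0.877j - 0.0272k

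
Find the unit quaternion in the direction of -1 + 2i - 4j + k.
-0.2132 + 0.4264i - 0.8528j + 0.2132k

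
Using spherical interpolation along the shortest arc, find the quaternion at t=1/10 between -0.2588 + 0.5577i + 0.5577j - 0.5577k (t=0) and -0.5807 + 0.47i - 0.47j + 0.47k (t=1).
-0.1669 + 0.4739i + 0.6114j - 0.6114k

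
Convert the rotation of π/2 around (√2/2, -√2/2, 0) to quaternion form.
0.7071 + 0.5i - 0.5j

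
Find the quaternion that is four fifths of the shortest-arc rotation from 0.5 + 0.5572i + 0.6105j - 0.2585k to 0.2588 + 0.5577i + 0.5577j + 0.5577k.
0.331 + 0.595i + 0.6071j + 0.4097k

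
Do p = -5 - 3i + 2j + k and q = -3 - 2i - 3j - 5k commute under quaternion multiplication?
No: pq = 20 + 12i - 8j + 35k ≠ 20 + 26i + 26j + 9k = qp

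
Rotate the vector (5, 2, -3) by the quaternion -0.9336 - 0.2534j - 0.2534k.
(1.35, 3.724, -4.724)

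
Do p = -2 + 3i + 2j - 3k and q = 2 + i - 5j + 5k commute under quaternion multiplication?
No: pq = 18 - i - 4j - 33k ≠ 18 + 9i + 32j + k = qp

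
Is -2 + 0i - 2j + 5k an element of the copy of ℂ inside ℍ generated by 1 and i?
No. The quaternion -2 - 2j + 5k has j-coefficient y = -2 and k-coefficient z = 5, not both zero, so it does not lie in the complex subalgebra spanned by 1 and i.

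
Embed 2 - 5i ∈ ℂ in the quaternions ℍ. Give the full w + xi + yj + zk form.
2 - 5i + 0j + 0k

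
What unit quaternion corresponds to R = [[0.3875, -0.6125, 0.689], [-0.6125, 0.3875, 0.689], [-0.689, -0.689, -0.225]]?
0.6225 - 0.5534i + 0.5534j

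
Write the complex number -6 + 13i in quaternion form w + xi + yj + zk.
-6 + 13i + 0j + 0k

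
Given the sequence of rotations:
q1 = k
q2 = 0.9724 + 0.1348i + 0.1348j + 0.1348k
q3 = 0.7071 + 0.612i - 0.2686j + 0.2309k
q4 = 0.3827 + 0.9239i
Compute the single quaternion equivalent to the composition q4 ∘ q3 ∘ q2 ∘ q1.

q2 · q1 = -0.1348 + 0.1348i - 0.1348j + 0.9724k
q3 · q2 · q1 = -0.4385 - 0.2172i - 0.6231j + 0.6102k
q4 · q3 · q2 · q1 = 0.0329 - 0.4883i - 0.8022j - 0.3422k
0.0329 - 0.4883i - 0.8022j - 0.3422k


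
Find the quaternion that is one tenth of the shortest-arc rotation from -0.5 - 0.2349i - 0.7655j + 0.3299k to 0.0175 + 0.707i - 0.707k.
-0.4732 - 0.3102i - 0.7212j + 0.3997k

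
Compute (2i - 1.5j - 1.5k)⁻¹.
-0.2353i + 0.1765j + 0.1765k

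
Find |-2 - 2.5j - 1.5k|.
3.536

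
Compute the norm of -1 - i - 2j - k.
√7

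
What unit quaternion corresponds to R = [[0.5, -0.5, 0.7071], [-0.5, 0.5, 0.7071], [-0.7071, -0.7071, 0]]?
0.7071 - 0.5i + 0.5j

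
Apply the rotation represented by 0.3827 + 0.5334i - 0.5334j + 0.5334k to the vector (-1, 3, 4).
(-2.151, -4.163, -2.012)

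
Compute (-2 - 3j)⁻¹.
-0.1538 + 0.2308j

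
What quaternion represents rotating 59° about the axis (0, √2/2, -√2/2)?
0.8704 + 0.3482j - 0.3482k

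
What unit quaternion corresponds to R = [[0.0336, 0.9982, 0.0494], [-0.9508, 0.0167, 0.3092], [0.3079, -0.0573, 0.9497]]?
0.7071 - 0.1296i - 0.0914j - 0.6891k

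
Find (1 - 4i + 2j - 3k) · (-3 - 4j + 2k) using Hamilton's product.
11 + 4i - 2j + 27k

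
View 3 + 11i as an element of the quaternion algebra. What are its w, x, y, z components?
3 + 11i + 0j + 0k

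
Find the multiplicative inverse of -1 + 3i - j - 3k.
-0.05 - 0.15i + 0.05j + 0.15k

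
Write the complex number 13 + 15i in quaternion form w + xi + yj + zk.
13 + 15i + 0j + 0k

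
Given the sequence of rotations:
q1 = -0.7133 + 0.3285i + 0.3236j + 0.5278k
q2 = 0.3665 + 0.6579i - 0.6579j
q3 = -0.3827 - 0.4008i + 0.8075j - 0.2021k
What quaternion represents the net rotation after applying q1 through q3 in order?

q2 · q1 = -0.2646 - 0.6961i + 0.2406j + 0.6225k
q3 · q2 · q1 = -0.2462 + 0.9237i + 0.0844j + 0.2809k
-0.2462 + 0.9237i + 0.0844j + 0.2809k


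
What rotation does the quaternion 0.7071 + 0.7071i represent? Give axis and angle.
axis = (1, 0, 0), θ = π/2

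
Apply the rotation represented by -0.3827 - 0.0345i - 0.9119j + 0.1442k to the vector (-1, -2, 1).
(1.046, -2.154, 0.516)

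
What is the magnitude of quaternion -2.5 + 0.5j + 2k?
3.24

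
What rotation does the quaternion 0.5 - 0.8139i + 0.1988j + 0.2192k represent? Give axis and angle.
axis = (-0.9398, 0.2296, 0.2531), θ = 2π/3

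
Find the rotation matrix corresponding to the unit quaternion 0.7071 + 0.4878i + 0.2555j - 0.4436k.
[[0.4759, 0.8766, -0.0714], [-0.3781, 0.1305, -0.9165], [-0.7941, 0.4632, 0.3935]]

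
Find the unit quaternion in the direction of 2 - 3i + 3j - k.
0.417 - 0.6255i + 0.6255j - 0.2085k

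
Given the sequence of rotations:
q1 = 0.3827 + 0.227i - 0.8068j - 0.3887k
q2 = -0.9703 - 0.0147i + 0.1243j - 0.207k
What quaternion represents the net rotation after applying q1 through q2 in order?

q2 · q1 = -0.3482 - 0.4412i + 0.7777j + 0.2816k
-0.3482 - 0.4412i + 0.7777j + 0.2816k


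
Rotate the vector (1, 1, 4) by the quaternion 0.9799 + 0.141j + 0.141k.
(1.749, 1.396, 3.604)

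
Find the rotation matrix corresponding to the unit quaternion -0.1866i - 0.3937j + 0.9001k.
[[-0.9304, 0.1469, -0.3359], [0.1469, -0.69, -0.7087], [-0.3359, -0.7087, 0.6204]]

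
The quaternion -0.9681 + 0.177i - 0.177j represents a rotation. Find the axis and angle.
axis = (√2/2, -√2/2, 0), θ = 331°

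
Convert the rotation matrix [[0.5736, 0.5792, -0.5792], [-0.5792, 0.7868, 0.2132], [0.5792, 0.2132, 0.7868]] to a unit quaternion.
0.887 - 0.3265j - 0.3265k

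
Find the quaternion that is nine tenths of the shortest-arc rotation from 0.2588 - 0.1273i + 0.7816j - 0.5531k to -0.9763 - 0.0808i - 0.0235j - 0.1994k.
0.9825 + 0.06i + 0.1346j + 0.1139k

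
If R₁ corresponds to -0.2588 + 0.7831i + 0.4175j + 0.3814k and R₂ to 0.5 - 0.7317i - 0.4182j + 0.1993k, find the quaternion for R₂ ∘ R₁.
0.5422 + 0.3382i + 0.7521j + 0.1611k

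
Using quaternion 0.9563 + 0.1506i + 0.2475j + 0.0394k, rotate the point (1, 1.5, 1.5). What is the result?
(1.601, 1.174, 1.248)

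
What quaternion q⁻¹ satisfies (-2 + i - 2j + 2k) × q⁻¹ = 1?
-0.1538 - 0.0769i + 0.1538j - 0.1538k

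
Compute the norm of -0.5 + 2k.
2.062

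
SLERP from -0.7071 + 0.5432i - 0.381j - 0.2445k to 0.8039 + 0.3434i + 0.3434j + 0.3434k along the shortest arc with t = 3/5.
-0.8519 + 0.0195i - 0.3997j - 0.3378k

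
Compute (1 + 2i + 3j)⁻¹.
0.0714 - 0.1429i - 0.2143j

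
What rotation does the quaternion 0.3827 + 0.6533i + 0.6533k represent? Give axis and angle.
axis = (√2/2, 0, √2/2), θ = 3π/4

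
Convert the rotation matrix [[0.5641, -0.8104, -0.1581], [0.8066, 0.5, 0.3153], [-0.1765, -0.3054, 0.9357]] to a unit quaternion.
0.866 - 0.1792i + 0.0053j + 0.4668k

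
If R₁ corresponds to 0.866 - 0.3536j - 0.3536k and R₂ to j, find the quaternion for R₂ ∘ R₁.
0.3536 - 0.3536i + 0.866j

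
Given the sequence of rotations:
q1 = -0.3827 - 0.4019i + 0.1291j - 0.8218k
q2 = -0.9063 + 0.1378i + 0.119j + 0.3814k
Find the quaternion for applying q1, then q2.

q2 · q1 = 0.7003 + 0.1645i - 0.2026j + 0.6645k
0.7003 + 0.1645i - 0.2026j + 0.6645k


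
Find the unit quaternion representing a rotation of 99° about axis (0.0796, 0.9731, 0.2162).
0.6494 + 0.0605i + 0.74j + 0.1644k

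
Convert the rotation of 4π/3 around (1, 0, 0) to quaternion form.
-0.5 + 0.866i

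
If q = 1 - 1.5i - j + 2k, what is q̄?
1 + 1.5i + j - 2k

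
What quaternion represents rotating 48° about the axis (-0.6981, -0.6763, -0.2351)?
0.9135 - 0.2839i - 0.2751j - 0.0956k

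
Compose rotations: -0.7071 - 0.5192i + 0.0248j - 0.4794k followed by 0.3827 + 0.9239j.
-0.2935 - 0.6416i - 0.6438j + 0.2962k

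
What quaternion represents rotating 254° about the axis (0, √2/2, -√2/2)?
-0.6018 + 0.5647j - 0.5647k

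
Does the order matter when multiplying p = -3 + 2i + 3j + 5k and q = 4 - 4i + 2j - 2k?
Yes: pq = 4i - 10j + 42k ≠ 36i + 22j + 10k = qp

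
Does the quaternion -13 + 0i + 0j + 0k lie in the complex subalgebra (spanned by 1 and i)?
Yes. The quaternion -13 has j- and k-coefficients y = z = 0, so it lies in the complex subalgebra spanned by 1 and i.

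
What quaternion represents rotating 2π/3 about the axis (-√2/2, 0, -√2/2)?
0.5 - 0.6124i - 0.6124k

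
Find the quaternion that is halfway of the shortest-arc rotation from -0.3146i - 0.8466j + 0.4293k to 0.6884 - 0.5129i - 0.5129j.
0.3854 - 0.4632i - 0.761j + 0.2403k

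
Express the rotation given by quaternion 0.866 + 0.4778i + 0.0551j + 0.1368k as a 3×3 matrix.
[[0.9565, -0.1843, 0.2262], [0.2896, 0.506, -0.8125], [0.0353, 0.8426, 0.5373]]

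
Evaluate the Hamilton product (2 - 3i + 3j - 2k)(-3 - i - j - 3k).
-12 - 4i - 18j + 6k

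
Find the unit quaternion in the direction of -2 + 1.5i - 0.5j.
-0.7845 + 0.5883i - 0.1961j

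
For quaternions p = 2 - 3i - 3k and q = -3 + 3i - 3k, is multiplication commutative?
No: pq = -6 + 15i - 18j + 3k ≠ -6 + 15i + 18j + 3k = qp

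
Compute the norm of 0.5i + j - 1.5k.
1.871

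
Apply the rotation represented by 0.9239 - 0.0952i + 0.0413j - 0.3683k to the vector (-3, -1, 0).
(-2.849, 1.355, 0.225)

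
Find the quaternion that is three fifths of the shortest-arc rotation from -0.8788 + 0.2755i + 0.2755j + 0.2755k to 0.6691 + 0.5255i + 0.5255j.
-0.9304 - 0.2394i - 0.2394j + 0.1402k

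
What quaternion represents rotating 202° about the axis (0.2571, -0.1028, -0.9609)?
-0.1908 + 0.2524i - 0.1009j - 0.9432k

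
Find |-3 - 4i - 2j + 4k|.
√45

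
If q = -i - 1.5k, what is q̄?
i + 1.5k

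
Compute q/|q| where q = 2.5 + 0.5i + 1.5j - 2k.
0.7001 + 0.14i + 0.4201j - 0.5601k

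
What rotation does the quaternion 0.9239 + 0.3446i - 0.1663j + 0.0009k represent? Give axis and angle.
axis = (0.9006, -0.4346, 0.0024), θ = π/4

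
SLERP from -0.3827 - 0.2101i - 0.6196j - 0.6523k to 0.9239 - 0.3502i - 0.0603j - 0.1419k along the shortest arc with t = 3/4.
-0.9521 + 0.236i - 0.1645j - 0.1038k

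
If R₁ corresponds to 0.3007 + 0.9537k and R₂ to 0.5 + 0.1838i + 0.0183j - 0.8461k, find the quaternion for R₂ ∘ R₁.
0.9573 + 0.0727i - 0.1698j + 0.2224k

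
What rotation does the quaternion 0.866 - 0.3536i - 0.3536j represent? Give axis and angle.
axis = (-√2/2, -√2/2, 0), θ = π/3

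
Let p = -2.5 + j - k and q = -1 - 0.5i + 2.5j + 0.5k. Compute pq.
0.5 + 4.25i - 6.75j + 0.25k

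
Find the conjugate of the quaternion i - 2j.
-i + 2j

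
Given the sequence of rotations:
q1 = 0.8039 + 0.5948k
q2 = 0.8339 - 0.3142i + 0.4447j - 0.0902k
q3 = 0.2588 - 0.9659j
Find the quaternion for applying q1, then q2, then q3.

q2 · q1 = 0.724 + 0.0119i + 0.5444j + 0.4235k
q3 · q2 · q1 = 0.7132 - 0.406i - 0.5584j + 0.1211k
0.7132 - 0.406i - 0.5584j + 0.1211k


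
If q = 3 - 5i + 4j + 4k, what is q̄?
3 + 5i - 4j - 4k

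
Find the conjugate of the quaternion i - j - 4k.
-i + j + 4k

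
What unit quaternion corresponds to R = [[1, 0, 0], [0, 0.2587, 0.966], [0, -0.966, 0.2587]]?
0.7933 - 0.6088i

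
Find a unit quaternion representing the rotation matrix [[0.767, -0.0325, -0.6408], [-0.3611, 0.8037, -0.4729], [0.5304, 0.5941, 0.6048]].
0.891 + 0.2994i - 0.3286j - 0.0922k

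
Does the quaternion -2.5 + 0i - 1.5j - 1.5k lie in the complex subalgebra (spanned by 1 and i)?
No. The quaternion -2.5 - 1.5j - 1.5k has j-coefficient y = -1.5 and k-coefficient z = -1.5, not both zero, so it does not lie in the complex subalgebra spanned by 1 and i.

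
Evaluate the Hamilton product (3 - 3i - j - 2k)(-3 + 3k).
-3 + 6i + 12j + 15k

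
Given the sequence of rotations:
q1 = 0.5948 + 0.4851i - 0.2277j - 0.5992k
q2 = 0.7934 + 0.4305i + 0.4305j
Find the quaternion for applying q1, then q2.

q2 · q1 = 0.3611 + 0.383i + 0.3334j - 0.7823k
0.3611 + 0.383i + 0.3334j - 0.7823k


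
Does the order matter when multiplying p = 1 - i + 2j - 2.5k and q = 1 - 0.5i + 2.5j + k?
Yes: pq = -2 + 6.75i + 6.75j - 3k ≠ -2 - 9.75i + 2.25j = qp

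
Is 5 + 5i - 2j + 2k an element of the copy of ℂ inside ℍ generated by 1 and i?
No. The quaternion 5 + 5i - 2j + 2k has j-coefficient y = -2 and k-coefficient z = 2, not both zero, so it does not lie in the complex subalgebra spanned by 1 and i.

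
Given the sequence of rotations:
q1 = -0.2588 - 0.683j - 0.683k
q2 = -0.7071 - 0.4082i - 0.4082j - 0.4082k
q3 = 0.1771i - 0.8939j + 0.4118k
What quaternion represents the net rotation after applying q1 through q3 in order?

q2 · q1 = -0.3746 + 0.1056i + 0.3098j + 0.8674k
q3 · q2 · q1 = -0.099 - 0.9693i + 0.2247j - 0.005k
-0.099 - 0.9693i + 0.2247j - 0.005k


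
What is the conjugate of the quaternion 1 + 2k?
1 - 2k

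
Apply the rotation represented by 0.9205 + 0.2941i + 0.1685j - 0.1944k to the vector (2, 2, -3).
(2.062, 2.806, -2.208)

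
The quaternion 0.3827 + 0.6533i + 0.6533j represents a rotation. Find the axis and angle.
axis = (√2/2, √2/2, 0), θ = 3π/4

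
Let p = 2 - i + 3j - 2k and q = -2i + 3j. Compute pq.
-11 + 2i + 10j + 3k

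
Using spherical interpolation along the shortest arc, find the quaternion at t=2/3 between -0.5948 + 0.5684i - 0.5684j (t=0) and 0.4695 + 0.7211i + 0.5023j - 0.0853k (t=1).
-0.6584 - 0.3295i - 0.6731j + 0.0699k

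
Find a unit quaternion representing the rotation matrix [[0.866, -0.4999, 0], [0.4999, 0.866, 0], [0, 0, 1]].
0.9659 + 0.2588k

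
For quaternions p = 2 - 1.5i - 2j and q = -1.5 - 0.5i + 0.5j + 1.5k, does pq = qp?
No: pq = -2.75 - 1.75i + 6.25j + 1.25k ≠ -2.75 + 4.25i + 1.75j + 4.75k = qp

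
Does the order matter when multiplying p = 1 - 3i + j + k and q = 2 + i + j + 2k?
Yes: pq = 2 - 4i + 10j ≠ 2 - 6i - 4j + 8k = qp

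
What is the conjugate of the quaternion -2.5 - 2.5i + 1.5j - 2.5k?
-2.5 + 2.5i - 1.5j + 2.5k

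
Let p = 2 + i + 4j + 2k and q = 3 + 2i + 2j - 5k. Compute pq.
6 - 17i + 25j - 10k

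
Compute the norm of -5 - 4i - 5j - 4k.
√82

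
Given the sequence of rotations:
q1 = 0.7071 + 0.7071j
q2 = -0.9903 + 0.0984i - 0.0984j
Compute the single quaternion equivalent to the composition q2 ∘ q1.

q2 · q1 = -0.6307 + 0.0696i - 0.7698j + 0.0696k
-0.6307 + 0.0696i - 0.7698j + 0.0696k


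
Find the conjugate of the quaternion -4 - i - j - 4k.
-4 + i + j + 4k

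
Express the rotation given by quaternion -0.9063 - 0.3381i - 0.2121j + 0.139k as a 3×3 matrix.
[[0.8714, 0.3954, 0.2905], [-0.1085, 0.7327, -0.6718], [-0.4784, 0.5539, 0.6814]]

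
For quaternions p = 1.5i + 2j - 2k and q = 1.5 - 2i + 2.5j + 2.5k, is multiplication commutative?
No: pq = 3 + 12.25i + 3.25j + 4.75k ≠ 3 - 7.75i + 2.75j - 10.75k = qp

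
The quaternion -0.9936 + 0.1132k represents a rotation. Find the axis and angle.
axis = (0, 0, 1), θ = 347°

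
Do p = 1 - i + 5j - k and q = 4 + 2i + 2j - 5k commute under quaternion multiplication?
No: pq = -9 - 25i + 15j - 21k ≠ -9 + 21i + 29j + 3k = qp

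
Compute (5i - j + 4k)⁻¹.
-0.119i + 0.0238j - 0.0952k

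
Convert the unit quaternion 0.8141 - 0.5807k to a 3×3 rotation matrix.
[[0.3256, 0.9455, 0], [-0.9455, 0.3256, 0], [0, 0, 1]]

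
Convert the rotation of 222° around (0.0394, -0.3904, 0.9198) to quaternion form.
-0.3584 + 0.0368i - 0.3645j + 0.8587k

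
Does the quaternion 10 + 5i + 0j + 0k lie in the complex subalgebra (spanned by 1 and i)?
Yes. The quaternion 10 + 5i has j- and k-coefficients y = z = 0, so it lies in the complex subalgebra spanned by 1 and i.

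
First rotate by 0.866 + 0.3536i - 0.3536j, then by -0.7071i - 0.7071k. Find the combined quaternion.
0.25 - 0.8624i - 0.25j - 0.3623k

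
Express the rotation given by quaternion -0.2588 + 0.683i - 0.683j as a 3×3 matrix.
[[0.067, -0.933, 0.3535], [-0.933, 0.067, 0.3535], [-0.3535, -0.3535, -0.866]]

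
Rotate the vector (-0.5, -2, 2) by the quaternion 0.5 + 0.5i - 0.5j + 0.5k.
(2, -2, -0.5)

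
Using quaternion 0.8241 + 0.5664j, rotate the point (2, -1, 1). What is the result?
(1.65, -1, -1.509)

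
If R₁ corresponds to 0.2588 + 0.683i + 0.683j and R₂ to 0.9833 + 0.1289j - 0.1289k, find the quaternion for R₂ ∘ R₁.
0.1664 + 0.7596i + 0.6169j - 0.1214k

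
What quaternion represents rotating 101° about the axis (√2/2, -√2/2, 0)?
0.6361 + 0.5456i - 0.5456j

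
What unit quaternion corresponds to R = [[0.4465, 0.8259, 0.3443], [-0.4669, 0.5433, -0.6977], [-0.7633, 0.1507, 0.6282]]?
0.809 + 0.2622i + 0.3423j - 0.3995k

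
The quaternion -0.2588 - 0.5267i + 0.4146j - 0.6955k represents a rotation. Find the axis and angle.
axis = (-0.5453, 0.4292, -0.72), θ = 7π/6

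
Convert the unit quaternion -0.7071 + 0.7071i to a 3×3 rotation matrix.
[[1, 0, 0], [0, 0, 1], [0, -1, 0]]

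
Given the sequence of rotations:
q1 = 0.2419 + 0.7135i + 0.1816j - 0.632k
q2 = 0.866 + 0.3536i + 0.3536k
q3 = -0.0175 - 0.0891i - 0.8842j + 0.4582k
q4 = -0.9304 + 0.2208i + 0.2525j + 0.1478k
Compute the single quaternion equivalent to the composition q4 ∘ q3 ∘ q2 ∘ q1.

q2 · q1 = 0.1807 + 0.6392i + 0.633j - 0.3976k
q3 · q2 · q1 = 0.7957 + 0.0342i + 0.0866j + 0.5985k
q4 · q3 · q2 · q1 = -0.8582 + 0.2822i - 0.0068j - 0.4288k
-0.8582 + 0.2822i - 0.0068j - 0.4288k


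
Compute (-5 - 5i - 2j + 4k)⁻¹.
-0.0714 + 0.0714i + 0.0286j - 0.0571k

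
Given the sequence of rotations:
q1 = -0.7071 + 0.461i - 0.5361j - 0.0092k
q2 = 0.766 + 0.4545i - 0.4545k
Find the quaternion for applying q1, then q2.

q2 · q1 = -0.7553 - 0.2119i - 0.616j + 0.0707k
-0.7553 - 0.2119i - 0.616j + 0.0707k


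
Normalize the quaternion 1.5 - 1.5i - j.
0.6396 - 0.6396i - 0.4264j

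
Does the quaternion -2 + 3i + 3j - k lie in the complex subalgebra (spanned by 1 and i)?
No. The quaternion -2 + 3i + 3j - k has j-coefficient y = 3 and k-coefficient z = -1, not both zero, so it does not lie in the complex subalgebra spanned by 1 and i.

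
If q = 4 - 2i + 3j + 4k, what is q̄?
4 + 2i - 3j - 4k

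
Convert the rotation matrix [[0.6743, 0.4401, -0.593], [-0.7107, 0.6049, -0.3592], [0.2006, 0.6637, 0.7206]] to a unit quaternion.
0.866 + 0.2953i - 0.2291j - 0.3322k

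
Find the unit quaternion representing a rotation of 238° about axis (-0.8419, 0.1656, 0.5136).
-0.4848 - 0.7363i + 0.1448j + 0.4492k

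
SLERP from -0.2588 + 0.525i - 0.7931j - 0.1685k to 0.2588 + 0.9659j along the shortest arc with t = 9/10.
-0.2629 + 0.0556i - 0.963j - 0.0178k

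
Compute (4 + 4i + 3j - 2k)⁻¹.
0.0889 - 0.0889i - 0.0667j + 0.0444k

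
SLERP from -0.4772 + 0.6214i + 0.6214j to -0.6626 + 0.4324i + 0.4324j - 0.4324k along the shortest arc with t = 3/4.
-0.6332 + 0.4945i + 0.4945j - 0.3316k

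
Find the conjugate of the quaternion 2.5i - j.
-2.5i + j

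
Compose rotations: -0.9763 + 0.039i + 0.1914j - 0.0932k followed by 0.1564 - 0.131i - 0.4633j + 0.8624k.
0.0215 + 0.0121i + 0.5037j - 0.8635k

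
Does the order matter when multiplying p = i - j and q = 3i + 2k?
Yes: pq = -3 - 2i - 2j + 3k ≠ -3 + 2i + 2j - 3k = qp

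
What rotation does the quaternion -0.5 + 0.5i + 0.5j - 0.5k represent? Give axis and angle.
axis = (√3/3, √3/3, -√3/3), θ = 4π/3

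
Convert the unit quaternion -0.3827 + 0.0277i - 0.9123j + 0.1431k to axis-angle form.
axis = (0.03, -0.9875, 0.1549), θ = 5π/4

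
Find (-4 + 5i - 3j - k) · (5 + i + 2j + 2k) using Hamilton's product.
-17 + 17i - 34j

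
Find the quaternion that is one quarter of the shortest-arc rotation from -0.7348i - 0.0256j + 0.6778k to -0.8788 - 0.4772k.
0.2836 - 0.623i - 0.0217j + 0.7287k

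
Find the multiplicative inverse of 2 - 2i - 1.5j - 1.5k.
0.16 + 0.16i + 0.12j + 0.12k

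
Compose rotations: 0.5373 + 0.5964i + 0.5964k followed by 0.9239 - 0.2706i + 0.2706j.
0.6578 + 0.567i + 0.3068j + 0.3896k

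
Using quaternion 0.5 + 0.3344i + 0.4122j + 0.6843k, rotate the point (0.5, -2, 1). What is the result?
(1.549, 1.03, -1.338)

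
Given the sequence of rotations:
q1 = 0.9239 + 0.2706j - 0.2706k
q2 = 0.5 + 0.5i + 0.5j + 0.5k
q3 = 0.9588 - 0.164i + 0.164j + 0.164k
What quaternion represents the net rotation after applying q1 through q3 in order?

q2 · q1 = 0.462 + 0.1913i + 0.7326j + 0.462k
q3 · q2 · q1 = 0.2784 + 0.0633i + 0.8853j + 0.3672k
0.2784 + 0.0633i + 0.8853j + 0.3672k


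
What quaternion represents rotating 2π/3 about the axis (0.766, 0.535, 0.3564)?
0.5 + 0.6634i + 0.4633j + 0.3087k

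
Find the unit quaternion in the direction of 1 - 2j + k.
0.4082 - 0.8165j + 0.4082k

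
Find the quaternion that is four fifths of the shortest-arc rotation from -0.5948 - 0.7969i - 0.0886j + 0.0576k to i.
-0.1274 - 0.9916i - 0.019j + 0.0123k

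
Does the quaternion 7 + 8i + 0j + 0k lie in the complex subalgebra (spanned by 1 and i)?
Yes. The quaternion 7 + 8i has j- and k-coefficients y = z = 0, so it lies in the complex subalgebra spanned by 1 and i.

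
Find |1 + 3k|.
√10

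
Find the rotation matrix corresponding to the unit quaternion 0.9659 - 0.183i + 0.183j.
[[0.933, -0.067, 0.3535], [-0.067, 0.933, 0.3535], [-0.3535, -0.3535, 0.866]]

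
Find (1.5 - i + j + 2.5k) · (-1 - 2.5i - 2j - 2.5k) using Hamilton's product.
4.25 - 0.25i - 12.75j - 1.75k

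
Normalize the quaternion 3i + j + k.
0.9045i + 0.3015j + 0.3015k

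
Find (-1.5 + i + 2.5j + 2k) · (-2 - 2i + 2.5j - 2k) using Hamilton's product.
2.75 - 9i - 10.75j + 6.5k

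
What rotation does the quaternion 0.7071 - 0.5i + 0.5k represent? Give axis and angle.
axis = (-√2/2, 0, √2/2), θ = π/2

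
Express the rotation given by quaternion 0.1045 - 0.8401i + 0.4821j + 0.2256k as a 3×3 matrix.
[[0.4334, -0.8572, -0.2783], [-0.7629, -0.5133, 0.3931], [-0.4798, 0.0419, -0.8764]]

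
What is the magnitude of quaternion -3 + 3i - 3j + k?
√28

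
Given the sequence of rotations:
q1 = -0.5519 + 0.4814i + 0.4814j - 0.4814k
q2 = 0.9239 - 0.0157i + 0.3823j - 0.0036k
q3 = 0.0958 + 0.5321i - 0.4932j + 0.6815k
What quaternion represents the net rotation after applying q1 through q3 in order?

q2 · q1 = -0.6881 + 0.2711i + 0.2245j - 0.6344k
q3 · q2 · q1 = 0.3329 - 0.1803i + 0.8832j - 0.2766k
0.3329 - 0.1803i + 0.8832j - 0.2766k


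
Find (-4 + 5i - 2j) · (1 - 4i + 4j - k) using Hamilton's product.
24 + 23i - 13j + 16k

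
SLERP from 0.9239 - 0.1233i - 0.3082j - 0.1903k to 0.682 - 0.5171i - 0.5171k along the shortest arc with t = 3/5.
0.8218 - 0.3776i - 0.1311j - 0.4061k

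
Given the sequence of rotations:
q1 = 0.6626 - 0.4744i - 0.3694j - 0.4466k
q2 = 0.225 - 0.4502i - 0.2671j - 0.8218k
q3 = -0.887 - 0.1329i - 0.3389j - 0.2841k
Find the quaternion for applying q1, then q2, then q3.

q2 · q1 = -0.5302 - 0.5893i - 0.0713j - 0.6054k
q3 · q2 · q1 = 0.1958 + 0.7781i + 0.3299j + 0.4974k
0.1958 + 0.7781i + 0.3299j + 0.4974k


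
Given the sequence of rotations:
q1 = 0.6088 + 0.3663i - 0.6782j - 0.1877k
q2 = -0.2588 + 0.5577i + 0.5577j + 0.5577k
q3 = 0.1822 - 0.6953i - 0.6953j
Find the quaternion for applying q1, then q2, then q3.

q2 · q1 = 0.1211 + 0.5183i + 0.824j - 0.1944k
q3 · q2 · q1 = 0.9554 + 0.1454i - 0.0692j - 0.248k
0.9554 + 0.1454i - 0.0692j - 0.248k


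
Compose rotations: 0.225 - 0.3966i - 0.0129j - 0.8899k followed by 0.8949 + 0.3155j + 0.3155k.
0.4862 - 0.6316i - 0.0657j - 0.6003k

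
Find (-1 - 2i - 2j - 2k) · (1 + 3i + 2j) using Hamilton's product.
9 - i - 10j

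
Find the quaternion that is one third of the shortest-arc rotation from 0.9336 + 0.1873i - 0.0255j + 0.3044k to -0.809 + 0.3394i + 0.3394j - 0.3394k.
0.9334 + 0.0095i - 0.1379j + 0.3311k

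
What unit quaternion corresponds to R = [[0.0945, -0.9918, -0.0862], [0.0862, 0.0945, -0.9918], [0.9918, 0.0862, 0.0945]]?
0.5665 + 0.4758i - 0.4758j + 0.4758k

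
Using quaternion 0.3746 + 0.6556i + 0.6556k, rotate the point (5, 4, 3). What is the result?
(1.316, -1.895, 6.684)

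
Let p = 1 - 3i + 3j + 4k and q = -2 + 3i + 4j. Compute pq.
-5 - 7i + 10j - 29k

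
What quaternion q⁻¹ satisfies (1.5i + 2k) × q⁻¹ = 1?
-0.24i - 0.32k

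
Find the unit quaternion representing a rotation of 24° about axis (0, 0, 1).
0.9781 + 0.2079k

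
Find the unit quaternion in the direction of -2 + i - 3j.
-0.5345 + 0.2673i - 0.8018j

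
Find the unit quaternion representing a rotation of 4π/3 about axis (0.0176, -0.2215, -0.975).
-0.5 + 0.0152i - 0.1918j - 0.8444k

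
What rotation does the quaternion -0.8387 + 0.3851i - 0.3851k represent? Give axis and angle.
axis = (√2/2, 0, -√2/2), θ = 294°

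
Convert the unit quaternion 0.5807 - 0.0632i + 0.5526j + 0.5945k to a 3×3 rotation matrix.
[[-0.3176, -0.7603, 0.5666], [0.6206, 0.2852, 0.7304], [-0.7169, 0.5836, 0.3813]]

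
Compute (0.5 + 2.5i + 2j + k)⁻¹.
0.0435 - 0.2174i - 0.1739j - 0.087k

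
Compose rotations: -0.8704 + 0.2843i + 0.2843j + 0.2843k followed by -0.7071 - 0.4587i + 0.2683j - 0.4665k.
0.8022 + 0.4071i - 0.4368j - 0.0017k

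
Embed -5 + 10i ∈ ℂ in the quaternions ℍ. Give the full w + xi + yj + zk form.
-5 + 10i + 0j + 0k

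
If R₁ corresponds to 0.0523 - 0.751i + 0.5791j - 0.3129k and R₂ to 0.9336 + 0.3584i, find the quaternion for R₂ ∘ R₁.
0.318 - 0.6824i + 0.6528j - 0.0846k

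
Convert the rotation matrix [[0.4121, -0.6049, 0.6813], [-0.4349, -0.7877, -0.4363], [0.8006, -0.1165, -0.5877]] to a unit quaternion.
0.0958 + 0.8348i - 0.3114j + 0.4438k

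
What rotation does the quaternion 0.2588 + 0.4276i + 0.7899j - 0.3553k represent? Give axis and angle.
axis = (0.4427, 0.8178, -0.3678), θ = 5π/6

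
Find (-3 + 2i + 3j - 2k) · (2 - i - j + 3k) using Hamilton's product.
5 + 14i + 5j - 12k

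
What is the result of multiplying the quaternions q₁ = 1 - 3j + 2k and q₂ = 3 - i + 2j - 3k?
15 + 4i - 9j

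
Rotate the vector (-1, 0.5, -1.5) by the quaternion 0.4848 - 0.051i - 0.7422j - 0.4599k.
(1.795, -0.442, -0.29)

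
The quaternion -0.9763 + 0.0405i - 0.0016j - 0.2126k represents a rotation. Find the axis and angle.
axis = (0.1871, -0.0074, -0.9823), θ = 335°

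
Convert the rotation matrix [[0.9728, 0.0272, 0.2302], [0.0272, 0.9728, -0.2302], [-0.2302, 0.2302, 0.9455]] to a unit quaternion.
0.9863 + 0.1167i + 0.1167j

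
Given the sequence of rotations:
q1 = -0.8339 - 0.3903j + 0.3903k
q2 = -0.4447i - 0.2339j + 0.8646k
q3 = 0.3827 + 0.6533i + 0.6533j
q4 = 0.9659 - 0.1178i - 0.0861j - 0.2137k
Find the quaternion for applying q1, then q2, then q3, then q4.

q2 · q1 = -0.4287 + 0.617i + 0.3686j - 0.5474k
q3 · q2 · q1 = -0.808 - 0.4016i + 0.2186j - 0.3718k
q4 · q3 · q2 · q1 = -0.8884 - 0.214i + 0.3227j - 0.2468k
-0.8884 - 0.214i + 0.3227j - 0.2468k


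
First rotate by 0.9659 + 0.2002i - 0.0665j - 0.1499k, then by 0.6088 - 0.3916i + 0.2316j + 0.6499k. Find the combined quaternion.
0.7793 - 0.2479i + 0.2546j + 0.5162k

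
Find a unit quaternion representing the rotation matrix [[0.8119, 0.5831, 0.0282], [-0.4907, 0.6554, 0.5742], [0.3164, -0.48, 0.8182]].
0.9063 - 0.2908i - 0.0795j - 0.2962k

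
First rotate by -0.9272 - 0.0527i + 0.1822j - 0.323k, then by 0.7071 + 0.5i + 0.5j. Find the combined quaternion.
-0.7204 - 0.6624i - 0.1733j - 0.1109k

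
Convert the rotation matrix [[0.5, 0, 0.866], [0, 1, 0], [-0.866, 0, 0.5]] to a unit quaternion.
0.866 + 0.5j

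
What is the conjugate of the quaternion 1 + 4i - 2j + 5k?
1 - 4i + 2j - 5k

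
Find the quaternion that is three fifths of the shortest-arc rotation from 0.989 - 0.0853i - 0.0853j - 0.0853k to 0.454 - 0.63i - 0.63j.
0.7583 - 0.4601i - 0.4601j - 0.0392k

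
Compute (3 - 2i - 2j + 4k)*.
3 + 2i + 2j - 4k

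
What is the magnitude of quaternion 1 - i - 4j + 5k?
√43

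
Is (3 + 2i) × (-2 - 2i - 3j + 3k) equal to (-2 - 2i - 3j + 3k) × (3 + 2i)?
No: pq = -2 - 10i - 15j + 3k ≠ -2 - 10i - 3j + 15k = qp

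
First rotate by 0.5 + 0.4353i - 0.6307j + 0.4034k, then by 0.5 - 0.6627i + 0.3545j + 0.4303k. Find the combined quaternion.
0.5885 + 0.3007i + 0.3165j + 0.6805k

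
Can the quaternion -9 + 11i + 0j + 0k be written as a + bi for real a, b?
Yes. The quaternion -9 + 11i has j- and k-coefficients y = z = 0, so it lies in the complex subalgebra spanned by 1 and i.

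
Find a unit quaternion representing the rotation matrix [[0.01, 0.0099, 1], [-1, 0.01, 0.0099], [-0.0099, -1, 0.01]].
0.5074 - 0.4975i + 0.4975j - 0.4975k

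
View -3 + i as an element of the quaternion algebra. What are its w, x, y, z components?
-3 + i + 0j + 0k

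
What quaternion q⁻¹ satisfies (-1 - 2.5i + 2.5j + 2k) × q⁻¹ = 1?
-0.0571 + 0.1429i - 0.1429j - 0.1143k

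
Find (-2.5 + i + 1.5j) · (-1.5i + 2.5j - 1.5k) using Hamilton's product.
-2.25 + 1.5i - 4.75j + 8.5k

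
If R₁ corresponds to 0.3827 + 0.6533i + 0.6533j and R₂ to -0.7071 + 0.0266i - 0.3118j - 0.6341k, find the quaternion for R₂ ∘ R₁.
-0.0843 - 0.0375i - 0.9955j - 0.0216k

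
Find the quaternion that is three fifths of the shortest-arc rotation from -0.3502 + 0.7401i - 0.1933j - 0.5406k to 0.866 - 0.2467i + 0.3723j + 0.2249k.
-0.7144 + 0.4859i - 0.326j - 0.3838k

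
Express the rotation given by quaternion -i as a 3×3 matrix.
[[1, 0, 0], [0, -1, 0], [0, 0, -1]]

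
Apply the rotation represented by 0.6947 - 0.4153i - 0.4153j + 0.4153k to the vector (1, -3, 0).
(1.006, -0.008, 2.998)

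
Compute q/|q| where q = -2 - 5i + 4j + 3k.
-0.2722 - 0.6804i + 0.5443j + 0.4082k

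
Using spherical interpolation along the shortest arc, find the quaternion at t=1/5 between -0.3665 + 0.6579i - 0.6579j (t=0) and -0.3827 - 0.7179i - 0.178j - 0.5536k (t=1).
-0.2267 + 0.7918i - 0.5464j + 0.1517k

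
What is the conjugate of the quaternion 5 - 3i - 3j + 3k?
5 + 3i + 3j - 3k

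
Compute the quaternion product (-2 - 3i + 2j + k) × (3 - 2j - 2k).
-11i + 4j + 13k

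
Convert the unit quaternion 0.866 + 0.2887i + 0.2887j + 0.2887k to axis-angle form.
axis = (√3/3, √3/3, √3/3), θ = π/3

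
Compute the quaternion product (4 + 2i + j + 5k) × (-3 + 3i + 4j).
-22 - 14i + 28j - 10k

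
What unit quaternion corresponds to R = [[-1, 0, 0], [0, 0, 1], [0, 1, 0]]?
0.7071j + 0.7071k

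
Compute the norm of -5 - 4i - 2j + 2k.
7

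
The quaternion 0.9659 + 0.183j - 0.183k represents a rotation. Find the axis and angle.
axis = (0, √2/2, -√2/2), θ = π/6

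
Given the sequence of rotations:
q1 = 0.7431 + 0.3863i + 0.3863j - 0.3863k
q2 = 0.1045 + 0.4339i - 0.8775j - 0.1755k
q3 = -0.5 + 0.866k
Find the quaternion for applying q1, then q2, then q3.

q2 · q1 = 0.1812 + 0.7696i - 0.5119j + 0.3358k
q3 · q2 · q1 = -0.3814 + 0.0585i + 0.9224j - 0.011k
-0.3814 + 0.0585i + 0.9224j - 0.011k


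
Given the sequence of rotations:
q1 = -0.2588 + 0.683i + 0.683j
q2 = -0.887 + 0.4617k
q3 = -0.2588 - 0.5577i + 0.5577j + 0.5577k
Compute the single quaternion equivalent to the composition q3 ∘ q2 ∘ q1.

q2 · q1 = 0.2296 - 0.9212i - 0.2905j - 0.1195k
q3 · q2 · q1 = -0.3445 + 0.2057i - 0.3772j + 0.8347k
-0.3445 + 0.2057i - 0.3772j + 0.8347k


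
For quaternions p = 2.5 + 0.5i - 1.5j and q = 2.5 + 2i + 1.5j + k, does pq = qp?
No: pq = 7.5 + 4.75i - 0.5j + 6.25k ≠ 7.5 + 7.75i + 0.5j - 1.25k = qp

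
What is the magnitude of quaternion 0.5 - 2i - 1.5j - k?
2.739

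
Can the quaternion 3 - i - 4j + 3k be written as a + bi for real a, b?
No. The quaternion 3 - i - 4j + 3k has j-coefficient y = -4 and k-coefficient z = 3, not both zero, so it does not lie in the complex subalgebra spanned by 1 and i.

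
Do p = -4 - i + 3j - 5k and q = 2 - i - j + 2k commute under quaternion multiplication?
No: pq = 4 + 3i + 17j - 14k ≠ 4 + i + 3j - 22k = qp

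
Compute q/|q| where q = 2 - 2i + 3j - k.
0.4714 - 0.4714i + 0.7071j - 0.2357k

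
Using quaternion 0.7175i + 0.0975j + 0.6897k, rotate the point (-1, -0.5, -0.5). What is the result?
(-0.594, 0.283, -1.033)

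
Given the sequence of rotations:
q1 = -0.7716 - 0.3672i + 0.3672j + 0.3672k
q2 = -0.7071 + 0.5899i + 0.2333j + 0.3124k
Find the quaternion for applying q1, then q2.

q2 · q1 = 0.5618 - 0.2246i - 0.771j - 0.1984k
0.5618 - 0.2246i - 0.771j - 0.1984k


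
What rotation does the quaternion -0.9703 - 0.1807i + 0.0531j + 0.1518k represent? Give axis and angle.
axis = (-0.747, 0.2195, 0.6275), θ = 332°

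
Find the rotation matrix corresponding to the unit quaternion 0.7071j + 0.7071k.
[[-1, 0, 0], [0, 0, 1], [0, 1, 0]]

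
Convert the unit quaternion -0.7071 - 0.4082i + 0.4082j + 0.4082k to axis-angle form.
axis = (-√3/3, √3/3, √3/3), θ = 3π/2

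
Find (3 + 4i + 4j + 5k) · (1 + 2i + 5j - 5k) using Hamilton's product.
-35i + 49j + 2k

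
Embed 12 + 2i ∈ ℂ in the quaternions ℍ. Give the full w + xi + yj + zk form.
12 + 2i + 0j + 0k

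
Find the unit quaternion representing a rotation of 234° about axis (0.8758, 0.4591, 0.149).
-0.454 + 0.7803i + 0.4091j + 0.1328k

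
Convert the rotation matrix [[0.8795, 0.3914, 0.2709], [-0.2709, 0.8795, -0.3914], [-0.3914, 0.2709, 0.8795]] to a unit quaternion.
0.9537 + 0.1736i + 0.1736j - 0.1736k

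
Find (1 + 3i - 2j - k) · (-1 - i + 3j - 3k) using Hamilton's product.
5 + 5i + 15j + 5k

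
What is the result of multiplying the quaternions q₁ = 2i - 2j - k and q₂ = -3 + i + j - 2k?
-2 - i + 9j + 7k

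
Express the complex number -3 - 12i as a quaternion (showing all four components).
-3 - 12i + 0j + 0k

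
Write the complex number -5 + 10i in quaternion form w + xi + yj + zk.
-5 + 10i + 0j + 0k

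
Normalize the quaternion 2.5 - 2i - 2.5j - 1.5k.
0.5774 - 0.4619i - 0.5774j - 0.3464k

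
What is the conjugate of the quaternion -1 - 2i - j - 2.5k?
-1 + 2i + j + 2.5k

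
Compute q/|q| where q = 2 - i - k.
0.8165 - 0.4082i - 0.4082k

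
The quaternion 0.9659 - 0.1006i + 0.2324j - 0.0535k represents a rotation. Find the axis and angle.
axis = (-0.3887, 0.8979, -0.2067), θ = π/6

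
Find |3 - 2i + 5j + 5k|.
√63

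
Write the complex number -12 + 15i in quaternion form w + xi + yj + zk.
-12 + 15i + 0j + 0k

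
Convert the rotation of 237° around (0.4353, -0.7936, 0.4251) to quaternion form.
-0.4772 + 0.3825i - 0.6974j + 0.3736k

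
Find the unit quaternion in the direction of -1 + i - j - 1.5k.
-0.4364 + 0.4364i - 0.4364j - 0.6547k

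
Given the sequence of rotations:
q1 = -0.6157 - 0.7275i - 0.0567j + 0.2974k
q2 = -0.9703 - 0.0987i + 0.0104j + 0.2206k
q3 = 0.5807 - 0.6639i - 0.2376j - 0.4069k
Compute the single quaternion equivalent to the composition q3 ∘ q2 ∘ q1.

q2 · q1 = 0.4606 + 0.7823i - 0.0825j - 0.4112k
q3 · q2 · q1 = 0.5999 + 0.2126i - 0.7487j - 0.1856k
0.5999 + 0.2126i - 0.7487j - 0.1856k


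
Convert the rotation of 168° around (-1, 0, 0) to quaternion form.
0.1045 - 0.9945i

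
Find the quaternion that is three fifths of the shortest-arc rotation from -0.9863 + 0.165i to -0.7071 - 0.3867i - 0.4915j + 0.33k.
-0.9044 - 0.1791i - 0.3216j + 0.2159k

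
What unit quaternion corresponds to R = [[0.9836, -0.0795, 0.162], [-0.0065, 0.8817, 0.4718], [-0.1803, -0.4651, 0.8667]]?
0.9659 - 0.2425i + 0.0886j + 0.0189k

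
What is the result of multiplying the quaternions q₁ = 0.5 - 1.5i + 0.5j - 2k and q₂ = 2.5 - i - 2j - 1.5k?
-2.25 - 9i - 2.25k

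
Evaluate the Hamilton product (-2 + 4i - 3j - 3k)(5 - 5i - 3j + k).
4 + 18i + 2j - 44k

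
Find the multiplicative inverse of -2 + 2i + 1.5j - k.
-0.1778 - 0.1778i - 0.1333j + 0.0889k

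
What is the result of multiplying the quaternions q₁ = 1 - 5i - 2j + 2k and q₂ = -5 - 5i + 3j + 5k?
-34 + 4i + 28j - 30k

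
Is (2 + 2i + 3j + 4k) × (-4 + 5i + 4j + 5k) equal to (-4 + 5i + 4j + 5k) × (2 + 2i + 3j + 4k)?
No: pq = -50 + i + 6j - 13k ≠ -50 + 3i - 14j + k = qp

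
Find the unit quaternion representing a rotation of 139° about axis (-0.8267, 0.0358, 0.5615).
0.3502 - 0.7743i + 0.0335j + 0.5259k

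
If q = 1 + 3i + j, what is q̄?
1 - 3i - j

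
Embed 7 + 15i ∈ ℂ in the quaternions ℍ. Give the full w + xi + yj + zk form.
7 + 15i + 0j + 0k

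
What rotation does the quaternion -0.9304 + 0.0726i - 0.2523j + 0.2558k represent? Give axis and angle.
axis = (0.1981, -0.6883, 0.6979), θ = 317°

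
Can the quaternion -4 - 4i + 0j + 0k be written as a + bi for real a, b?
Yes. The quaternion -4 - 4i has j- and k-coefficients y = z = 0, so it lies in the complex subalgebra spanned by 1 and i.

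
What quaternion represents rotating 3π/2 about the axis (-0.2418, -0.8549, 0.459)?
-0.7071 - 0.171i - 0.6045j + 0.3246k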